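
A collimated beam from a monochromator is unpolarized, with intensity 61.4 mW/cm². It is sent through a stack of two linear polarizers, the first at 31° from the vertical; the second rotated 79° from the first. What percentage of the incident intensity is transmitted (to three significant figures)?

Unpolarized light through the first polarizer → I₁ = 61.4 mW/cm²/2 = 30.7 mW/cm², polarized at 31°.
I₂ = I₁ · cos²(79°) = 30.7 · 0.03641 = 1.118 mW/cm².
That is 1.82% of the incident intensity.

≈ 1.82%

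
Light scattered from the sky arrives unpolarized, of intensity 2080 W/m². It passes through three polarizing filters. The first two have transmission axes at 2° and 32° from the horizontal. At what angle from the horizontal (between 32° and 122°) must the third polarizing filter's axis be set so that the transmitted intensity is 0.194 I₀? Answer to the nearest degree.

Unpolarized light through the first polarizer → I₁ = ½ I₀, now polarized at 2°.
I₂ = I₁ cos²(32° − 2°) = 0.5 I₀ · cos²(30°) = 0.375 I₀.
Need I₃/I₀ = 0.194, so cos²(θ − 32°) = 0.194 / 0.375 = 0.5173.
θ − 32° = arccos(√0.5173) = 44.0°, giving θ ≈ 32 + 44.0 = 76.0°.

θ ≈ 76°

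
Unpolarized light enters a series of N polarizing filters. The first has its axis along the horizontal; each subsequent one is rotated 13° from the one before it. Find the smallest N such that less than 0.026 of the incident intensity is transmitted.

First polarizer halves the unpolarized light: factor 1/2.
Each further stage multiplies by cos²(13°) = 0.9494.
After N polarizers: T = 0.5·0.9494^(N−1). Require T < 0.026 ⇒ N−1 > ln(0.026/0.5)/ln(0.9494) = 56.93, so N−1 ≥ 57 and N = 58.
Check: N=58 gives T = 0.02591 < 0.026; N=57 gives T = 0.02729.

N = 58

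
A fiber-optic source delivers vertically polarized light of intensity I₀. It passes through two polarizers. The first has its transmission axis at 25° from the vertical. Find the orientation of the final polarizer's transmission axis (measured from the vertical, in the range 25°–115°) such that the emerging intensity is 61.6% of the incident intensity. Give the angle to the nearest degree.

θ ≈ 55°

By Malus's law, I₁ = I₀ cos²(25° − 0°) = I₀ cos²(25°) = 0.8214 I₀.
Need I₂/I₀ = 0.616, so cos²(θ − 25°) = 0.616 / 0.8214 = 0.7499.
θ − 25° = arccos(√0.7499) = 30.0°, giving θ ≈ 25 + 30.0 = 55.0°.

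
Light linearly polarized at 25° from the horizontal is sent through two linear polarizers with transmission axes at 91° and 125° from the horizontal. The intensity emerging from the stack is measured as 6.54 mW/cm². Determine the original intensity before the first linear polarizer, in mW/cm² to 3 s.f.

I₀ ≈ 57.5 mW/cm²

By Malus's law, I₁ = I₀ cos²(91° − 25°) = I₀ cos²(66°) = 0.1654 I₀.
I₂ = I₁ cos²(125° − 91°) = 0.1654 I₀ · cos²(34°) = 0.1137 I₀.
So 6.54 mW/cm² = 0.1137 I₀, giving I₀ = 6.54/0.1137 = 57.52 mW/cm².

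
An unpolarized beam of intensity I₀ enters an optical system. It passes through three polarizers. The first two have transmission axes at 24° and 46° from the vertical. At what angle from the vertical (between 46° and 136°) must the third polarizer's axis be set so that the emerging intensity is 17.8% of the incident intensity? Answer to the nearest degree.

Unpolarized light through the first polarizer → I₁ = ½ I₀, now polarized at 24°.
I₂ = I₁ cos²(46° − 24°) = 0.5 I₀ · cos²(22°) = 0.4298 I₀.
Need I₃/I₀ = 0.178, so cos²(θ − 46°) = 0.178 / 0.4298 = 0.4141.
θ − 46° = arccos(√0.4141) = 49.9°, giving θ ≈ 46 + 49.9 = 95.9°.

θ ≈ 96°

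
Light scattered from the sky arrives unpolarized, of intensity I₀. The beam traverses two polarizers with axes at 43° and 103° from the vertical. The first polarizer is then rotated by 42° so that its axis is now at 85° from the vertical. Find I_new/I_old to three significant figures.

Before rotation:
Unpolarized light through the first polarizer → I₁ = ½ I₀, now polarized at 43°.
I₂ = I₁ cos²(103° − 43°) = 0.5 I₀ · cos²(60°) = 0.125 I₀.
After rotation:
Unpolarized light through the first polarizer → I₁ = ½ I₀, now polarized at 85°.
I₂ = I₁ cos²(103° − 85°) = 0.5 I₀ · cos²(18°) = 0.4523 I₀.
Ratio = 0.4523 / 0.125 = 3.618.

I_new/I_old ≈ 3.62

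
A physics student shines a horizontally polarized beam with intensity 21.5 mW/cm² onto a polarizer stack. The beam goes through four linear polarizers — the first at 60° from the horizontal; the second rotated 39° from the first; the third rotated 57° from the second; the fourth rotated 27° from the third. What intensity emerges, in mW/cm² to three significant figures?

I₁ = 21.5 mW/cm² · cos²(60°) = 5.375 mW/cm².
I₂ = I₁ · cos²(39°) = 5.375 · 0.604 = 3.246 mW/cm².
I₃ = I₂ · cos²(57°) = 3.246 · 0.2966 = 0.9629 mW/cm².
I₄ = I₃ · cos²(27°) = 0.9629 · 0.7939 = 0.7645 mW/cm².

I ≈ 0.764 mW/cm²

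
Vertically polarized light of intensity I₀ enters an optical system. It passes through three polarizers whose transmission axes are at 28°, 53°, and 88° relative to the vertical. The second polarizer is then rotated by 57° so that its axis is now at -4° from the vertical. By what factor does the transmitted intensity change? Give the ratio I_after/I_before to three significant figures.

Before rotation:
I₁ = I₀ cos²(28° − 0°) = I₀ cos²(28°) = 0.7796 I₀.
I₂ = I₁ cos²(53° − 28°) = 0.7796 I₀ · cos²(25°) = 0.6404 I₀.
I₃ = I₂ cos²(88° − 53°) = 0.6404 I₀ · cos²(35°) = 0.4297 I₀.
After rotation:
I₁ = I₀ cos²(28° − 0°) = I₀ cos²(28°) = 0.7796 I₀.
I₂ = I₁ cos²(-4° − 28°) = 0.7796 I₀ · cos²(32°) = 0.5607 I₀.
Angle between axes 2 and 3: 88°. I₃ = 0.5607 I₀ · cos²(88°) = 0.0006829 I₀.
Ratio = 0.0006829 / 0.4297 = 0.001589.

I_new/I_old ≈ 0.00159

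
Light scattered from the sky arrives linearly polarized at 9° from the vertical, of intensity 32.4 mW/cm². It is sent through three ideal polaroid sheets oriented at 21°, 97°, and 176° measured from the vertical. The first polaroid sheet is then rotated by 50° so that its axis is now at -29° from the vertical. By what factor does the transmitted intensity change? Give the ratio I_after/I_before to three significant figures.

Before rotation:
I₁ = I₀ cos²(21° − 9°) = I₀ cos²(12°) = 0.9568 I₀.
I₂ = I₁ cos²(97° − 21°) = 0.9568 I₀ · cos²(76°) = 0.056 I₀.
I₃ = I₂ cos²(176° − 97°) = 0.056 I₀ · cos²(79°) = 0.002039 I₀.
After rotation:
I₁ = I₀ cos²(-29° − 9°) = I₀ cos²(38°) = 0.621 I₀.
Angle between axes 1 and 2: 54°. I₂ = 0.621 I₀ · cos²(54°) = 0.2145 I₀.
I₃ = I₂ cos²(176° − 97°) = 0.2145 I₀ · cos²(79°) = 0.007811 I₀.
Ratio = 0.007811 / 0.002039 = 3.831.

I_new/I_old ≈ 3.83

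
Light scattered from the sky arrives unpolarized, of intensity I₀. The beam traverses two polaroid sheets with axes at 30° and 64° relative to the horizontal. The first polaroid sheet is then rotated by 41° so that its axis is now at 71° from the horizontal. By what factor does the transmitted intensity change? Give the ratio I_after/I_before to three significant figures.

I_new/I_old ≈ 1.43

Before rotation:
Unpolarized light through the first polarizer → I₁ = ½ I₀, now polarized at 30°.
I₂ = I₁ cos²(64° − 30°) = 0.5 I₀ · cos²(34°) = 0.3437 I₀.
After rotation:
Unpolarized light through the first polarizer → I₁ = ½ I₀, now polarized at 71°.
I₂ = I₁ cos²(64° − 71°) = 0.5 I₀ · cos²(7°) = 0.4926 I₀.
Ratio = 0.4926 / 0.3437 = 1.433.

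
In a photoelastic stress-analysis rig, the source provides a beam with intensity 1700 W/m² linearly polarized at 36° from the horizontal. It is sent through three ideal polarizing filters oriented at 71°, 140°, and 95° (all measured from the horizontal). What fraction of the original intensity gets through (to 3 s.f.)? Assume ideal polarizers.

I/I₀ ≈ 0.0431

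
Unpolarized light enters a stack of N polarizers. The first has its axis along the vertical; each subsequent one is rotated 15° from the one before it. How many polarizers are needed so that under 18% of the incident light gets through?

N = 16

First polarizer halves the unpolarized light: factor 1/2.
Each further stage multiplies by cos²(15°) = 0.933.
After N polarizers: T = 0.5·0.933^(N−1). Require T < 0.18 ⇒ N−1 > ln(0.18/0.5)/ln(0.933) = 14.73, so N−1 ≥ 15 and N = 16.
Check: N=16 gives T = 0.1767 < 0.18; N=15 gives T = 0.1894.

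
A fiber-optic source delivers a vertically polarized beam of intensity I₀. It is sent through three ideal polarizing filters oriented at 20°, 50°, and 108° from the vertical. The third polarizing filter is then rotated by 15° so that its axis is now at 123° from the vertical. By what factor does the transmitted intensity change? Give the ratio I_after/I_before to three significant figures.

Before rotation:
By Malus's law, I₁ = I₀ cos²(20° − 0°) = I₀ cos²(20°) = 0.883 I₀.
I₂ = I₁ cos²(50° − 20°) = 0.883 I₀ · cos²(30°) = 0.6623 I₀.
I₃ = I₂ cos²(108° − 50°) = 0.6623 I₀ · cos²(58°) = 0.186 I₀.
After rotation:
I₁ = I₀ cos²(20° − 0°) = I₀ cos²(20°) = 0.883 I₀.
I₂ = I₁ cos²(50° − 20°) = 0.883 I₀ · cos²(30°) = 0.6623 I₀.
I₃ = I₂ cos²(123° − 50°) = 0.6623 I₀ · cos²(73°) = 0.05661 I₀.
Ratio = 0.05661 / 0.186 = 0.3044.

I_new/I_old ≈ 0.304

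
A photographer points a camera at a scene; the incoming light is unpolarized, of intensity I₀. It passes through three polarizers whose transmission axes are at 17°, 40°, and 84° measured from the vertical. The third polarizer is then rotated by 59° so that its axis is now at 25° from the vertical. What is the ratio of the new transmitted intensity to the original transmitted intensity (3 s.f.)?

I_new/I_old ≈ 1.80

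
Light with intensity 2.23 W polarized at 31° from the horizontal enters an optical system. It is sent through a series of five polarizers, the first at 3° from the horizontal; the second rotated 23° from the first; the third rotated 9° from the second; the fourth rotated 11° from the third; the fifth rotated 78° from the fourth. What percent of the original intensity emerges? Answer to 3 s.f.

I₁ = 2.23 W · cos²(28°) = 1.739 W.
I₂ = I₁ · cos²(23°) = 1.739 · 0.8473 = 1.473 W.
I₃ = I₂ · cos²(9°) = 1.473 · 0.9755 = 1.437 W.
I₄ = I₃ · cos²(11°) = 1.437 · 0.9636 = 1.385 W.
I₅ = I₄ · cos²(78°) = 1.385 · 0.04323 = 0.05986 W.
That is 2.684% of the incident intensity.

≈ 2.68%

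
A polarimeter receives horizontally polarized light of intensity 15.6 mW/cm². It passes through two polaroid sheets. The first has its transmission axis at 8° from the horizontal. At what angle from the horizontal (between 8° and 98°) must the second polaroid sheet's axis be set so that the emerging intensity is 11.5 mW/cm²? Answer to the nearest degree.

θ ≈ 38°

By Malus's law, I₁ = I₀ cos²(8° − 0°) = I₀ cos²(8°) = 0.9806 I₀.
Target fraction: 11.5 / 15.6 mW/cm² = 0.7372 of I₀.
Need I₂/I₀ = 0.7372, so cos²(θ − 8°) = 0.7372 / 0.9806 = 0.7517.
θ − 8° = arccos(√0.7517) = 29.9°, giving θ ≈ 8 + 29.9 = 37.9°.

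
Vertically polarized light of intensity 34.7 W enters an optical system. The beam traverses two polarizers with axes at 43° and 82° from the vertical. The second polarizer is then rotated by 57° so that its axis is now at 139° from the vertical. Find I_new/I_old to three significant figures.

I_new/I_old ≈ 0.0181

Before rotation:
I₁ = I₀ cos²(43° − 0°) = I₀ cos²(43°) = 0.5349 I₀.
I₂ = I₁ cos²(82° − 43°) = 0.5349 I₀ · cos²(39°) = 0.323 I₀.
After rotation:
I₁ = I₀ cos²(43° − 0°) = I₀ cos²(43°) = 0.5349 I₀.
Angle between axes 1 and 2: 84°. I₂ = 0.5349 I₀ · cos²(84°) = 0.005844 I₀.
Ratio = 0.005844 / 0.323 = 0.01809.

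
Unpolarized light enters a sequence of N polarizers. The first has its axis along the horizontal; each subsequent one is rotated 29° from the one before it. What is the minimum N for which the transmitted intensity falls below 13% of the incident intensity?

First polarizer halves the unpolarized light: factor 1/2.
Each further stage multiplies by cos²(29°) = 0.765.
After N polarizers: T = 0.5·0.765^(N−1). Require T < 0.13 ⇒ N−1 > ln(0.13/0.5)/ln(0.765) = 5.03, so N−1 ≥ 6 and N = 7.
Check: N=7 gives T = 0.1002 < 0.13; N=6 gives T = 0.131.

N = 7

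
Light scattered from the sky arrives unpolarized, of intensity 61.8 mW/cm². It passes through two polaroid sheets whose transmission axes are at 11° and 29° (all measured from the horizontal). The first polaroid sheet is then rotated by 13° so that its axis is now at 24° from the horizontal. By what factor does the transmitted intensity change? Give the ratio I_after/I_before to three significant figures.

Before rotation:
Unpolarized light through the first polarizer → I₁ = ½ I₀, now polarized at 11°.
I₂ = I₁ cos²(29° − 11°) = 0.5 I₀ · cos²(18°) = 0.4523 I₀.
After rotation:
Unpolarized light through the first polarizer → I₁ = ½ I₀, now polarized at 24°.
I₂ = I₁ cos²(29° − 24°) = 0.5 I₀ · cos²(5°) = 0.4962 I₀.
Ratio = 0.4962 / 0.4523 = 1.097.

I_new/I_old ≈ 1.10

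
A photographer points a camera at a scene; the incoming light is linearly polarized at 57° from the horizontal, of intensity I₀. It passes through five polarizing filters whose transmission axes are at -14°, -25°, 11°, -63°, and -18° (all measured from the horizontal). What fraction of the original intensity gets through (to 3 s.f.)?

≈ 0.00254 I₀

By Malus's law, I₁ = I₀ cos²(-14° − 57°) = I₀ cos²(71°) = 0.106 I₀.
I₂ = I₁ cos²(-25° + 14°) = 0.106 I₀ · cos²(11°) = 0.1021 I₀.
I₃ = I₂ cos²(11° + 25°) = 0.1021 I₀ · cos²(36°) = 0.06685 I₀.
I₄ = I₃ cos²(-63° − 11°) = 0.06685 I₀ · cos²(74°) = 0.005079 I₀.
I₅ = I₄ cos²(-18° + 63°) = 0.005079 I₀ · cos²(45°) = 0.002539 I₀.
Transmitted fraction = 0.002539.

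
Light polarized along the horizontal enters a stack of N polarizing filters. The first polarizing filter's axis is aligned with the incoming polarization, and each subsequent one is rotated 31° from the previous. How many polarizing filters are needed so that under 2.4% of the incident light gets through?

First polarizer is aligned with the polarization: full transmission.
Each further stage multiplies by cos²(31°) = 0.7347.
After N polarizers: T = 0.7347^(N−1). Require T < 0.024 ⇒ N−1 > ln(0.024)/ln(0.7347) = 12.10, so N−1 ≥ 13 and N = 14.
Check: N=14 gives T = 0.01818 < 0.024; N=13 gives T = 0.02475.

N = 14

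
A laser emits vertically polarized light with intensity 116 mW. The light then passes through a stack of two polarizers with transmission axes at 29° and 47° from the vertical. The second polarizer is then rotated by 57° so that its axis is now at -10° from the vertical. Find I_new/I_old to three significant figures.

I_new/I_old ≈ 0.668

Before rotation:
I₁ = I₀ cos²(29° − 0°) = I₀ cos²(29°) = 0.765 I₀.
I₂ = I₁ cos²(47° − 29°) = 0.765 I₀ · cos²(18°) = 0.6919 I₀.
After rotation:
I₁ = I₀ cos²(29° − 0°) = I₀ cos²(29°) = 0.765 I₀.
I₂ = I₁ cos²(-10° − 29°) = 0.765 I₀ · cos²(39°) = 0.462 I₀.
Ratio = 0.462 / 0.6919 = 0.6677.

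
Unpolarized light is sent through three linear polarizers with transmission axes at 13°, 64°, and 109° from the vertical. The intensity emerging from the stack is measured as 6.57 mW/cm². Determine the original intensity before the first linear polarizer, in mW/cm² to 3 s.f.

I₀ ≈ 66.4 mW/cm²

Unpolarized light through the first polarizer → I₁ = ½ I₀, now polarized at 13°.
I₂ = I₁ cos²(64° − 13°) = 0.5 I₀ · cos²(51°) = 0.198 I₀.
I₃ = I₂ cos²(109° − 64°) = 0.198 I₀ · cos²(45°) = 0.09901 I₀.
So 6.57 mW/cm² = 0.09901 I₀, giving I₀ = 6.57/0.09901 = 66.36 mW/cm².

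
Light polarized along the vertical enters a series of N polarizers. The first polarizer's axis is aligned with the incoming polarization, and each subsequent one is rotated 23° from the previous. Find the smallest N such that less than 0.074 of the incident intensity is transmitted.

First polarizer is aligned with the polarization: full transmission.
Each further stage multiplies by cos²(23°) = 0.8473.
After N polarizers: T = 0.8473^(N−1). Require T < 0.074 ⇒ N−1 > ln(0.074)/ln(0.8473) = 15.72, so N−1 ≥ 16 and N = 17.
Check: N=17 gives T = 0.0706 < 0.074; N=16 gives T = 0.08333.

N = 17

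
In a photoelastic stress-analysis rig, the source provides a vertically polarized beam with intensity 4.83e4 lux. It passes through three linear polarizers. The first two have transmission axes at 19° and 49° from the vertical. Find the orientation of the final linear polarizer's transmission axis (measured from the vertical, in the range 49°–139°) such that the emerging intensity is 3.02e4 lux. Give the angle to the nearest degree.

θ ≈ 64°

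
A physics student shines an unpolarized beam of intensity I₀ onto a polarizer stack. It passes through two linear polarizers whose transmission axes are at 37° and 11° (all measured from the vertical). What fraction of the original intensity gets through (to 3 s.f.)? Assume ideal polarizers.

Unpolarized light through the first polarizer → I₁ = ½ I₀, now polarized at 37°.
I₂ = I₁ cos²(11° − 37°) = 0.5 I₀ · cos²(26°) = 0.4039 I₀.
Transmitted fraction = 0.4039.

≈ 0.404 I₀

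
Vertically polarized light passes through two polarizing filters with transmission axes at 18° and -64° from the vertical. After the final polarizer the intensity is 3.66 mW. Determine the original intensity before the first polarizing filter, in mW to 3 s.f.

I₀ ≈ 209 mW

I₁ = I₀ cos²(18° − 0°) = I₀ cos²(18°) = 0.9045 I₀.
I₂ = I₁ cos²(-64° − 18°) = 0.9045 I₀ · cos²(82°) = 0.01752 I₀.
So 3.66 mW = 0.01752 I₀, giving I₀ = 3.66/0.01752 = 208.9 mW.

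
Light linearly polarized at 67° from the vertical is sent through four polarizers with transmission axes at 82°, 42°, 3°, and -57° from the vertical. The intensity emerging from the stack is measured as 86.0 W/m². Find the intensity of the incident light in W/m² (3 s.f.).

I₁ = I₀ cos²(82° − 67°) = I₀ cos²(15°) = 0.933 I₀.
I₂ = I₁ cos²(42° − 82°) = 0.933 I₀ · cos²(40°) = 0.5475 I₀.
I₃ = I₂ cos²(3° − 42°) = 0.5475 I₀ · cos²(39°) = 0.3307 I₀.
I₄ = I₃ cos²(-57° − 3°) = 0.3307 I₀ · cos²(60°) = 0.08267 I₀.
So 86.0 W/m² = 0.08267 I₀, giving I₀ = 86.0/0.08267 = 1040 W/m².

I₀ ≈ 1040 W/m²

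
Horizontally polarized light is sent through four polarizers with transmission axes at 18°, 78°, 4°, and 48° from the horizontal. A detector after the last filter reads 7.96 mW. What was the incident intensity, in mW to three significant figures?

I₁ = I₀ cos²(18° − 0°) = I₀ cos²(18°) = 0.9045 I₀.
I₂ = I₁ cos²(78° − 18°) = 0.9045 I₀ · cos²(60°) = 0.2261 I₀.
I₃ = I₂ cos²(4° − 78°) = 0.2261 I₀ · cos²(74°) = 0.01718 I₀.
I₄ = I₃ cos²(48° − 4°) = 0.01718 I₀ · cos²(44°) = 0.00889 I₀.
So 7.96 mW = 0.00889 I₀, giving I₀ = 7.96/0.00889 = 895.4 mW.

I₀ ≈ 895 mW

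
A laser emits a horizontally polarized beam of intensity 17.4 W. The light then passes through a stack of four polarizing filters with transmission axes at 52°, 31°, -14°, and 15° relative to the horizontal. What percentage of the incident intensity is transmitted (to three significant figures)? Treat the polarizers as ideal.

≈ 12.6%

By Malus's law, I₁ = 17.4 W · cos²(52°) = 6.595 W.
I₂ = I₁ · cos²(21°) = 6.595 · 0.8716 = 5.748 W.
I₃ = I₂ · cos²(45°) = 5.748 · 0.5 = 2.874 W.
I₄ = I₃ · cos²(29°) = 2.874 · 0.765 = 2.199 W.
That is 12.64% of the incident intensity.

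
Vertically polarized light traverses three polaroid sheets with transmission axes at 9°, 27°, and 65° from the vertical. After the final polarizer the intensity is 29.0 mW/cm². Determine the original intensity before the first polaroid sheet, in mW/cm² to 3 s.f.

I₀ ≈ 52.9 mW/cm²

By Malus's law, I₁ = I₀ cos²(9° − 0°) = I₀ cos²(9°) = 0.9755 I₀.
I₂ = I₁ cos²(27° − 9°) = 0.9755 I₀ · cos²(18°) = 0.8824 I₀.
I₃ = I₂ cos²(65° − 27°) = 0.8824 I₀ · cos²(38°) = 0.5479 I₀.
So 29.0 mW/cm² = 0.5479 I₀, giving I₀ = 29.0/0.5479 = 52.93 mW/cm².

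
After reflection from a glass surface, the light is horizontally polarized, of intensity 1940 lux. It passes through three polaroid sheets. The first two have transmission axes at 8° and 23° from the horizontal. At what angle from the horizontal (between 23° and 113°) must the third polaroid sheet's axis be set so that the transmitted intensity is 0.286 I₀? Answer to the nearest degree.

By Malus's law, I₁ = I₀ cos²(8° − 0°) = I₀ cos²(8°) = 0.9806 I₀.
I₂ = I₁ cos²(23° − 8°) = 0.9806 I₀ · cos²(15°) = 0.9149 I₀.
Need I₃/I₀ = 0.286, so cos²(θ − 23°) = 0.286 / 0.9149 = 0.3126.
θ − 23° = arccos(√0.3126) = 56.0°, giving θ ≈ 23 + 56.0 = 79.0°.

θ ≈ 79°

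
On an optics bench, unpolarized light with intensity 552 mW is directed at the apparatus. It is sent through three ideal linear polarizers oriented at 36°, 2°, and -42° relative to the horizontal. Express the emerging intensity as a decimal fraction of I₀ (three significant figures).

I/I₀ ≈ 0.178

Unpolarized light through the first polarizer → I₁ = 552 mW/2 = 276 mW, polarized at 36°.
I₂ = I₁ · cos²(34°) = 276 · 0.6873 = 189.7 mW.
I₃ = I₂ · cos²(44°) = 189.7 · 0.5174 = 98.16 mW.
Transmitted fraction = 0.1778.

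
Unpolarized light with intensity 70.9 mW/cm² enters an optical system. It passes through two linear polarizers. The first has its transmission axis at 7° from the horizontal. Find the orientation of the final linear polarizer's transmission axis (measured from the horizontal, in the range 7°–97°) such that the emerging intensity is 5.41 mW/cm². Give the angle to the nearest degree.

Unpolarized light through the first polarizer → I₁ = ½ I₀, now polarized at 7°.
Target fraction: 5.41 / 70.9 mW/cm² = 0.0763 of I₀.
Need I₂/I₀ = 0.0763, so cos²(θ − 7°) = 0.0763 / 0.5 = 0.1526.
θ − 7° = arccos(√0.1526) = 67.0°, giving θ ≈ 7 + 67.0 = 74.0°.

θ ≈ 74°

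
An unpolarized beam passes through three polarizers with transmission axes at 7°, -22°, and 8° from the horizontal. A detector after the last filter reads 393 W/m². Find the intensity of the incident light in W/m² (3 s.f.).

I₀ ≈ 1370 W/m²

Unpolarized light through the first polarizer → I₁ = ½ I₀, now polarized at 7°.
I₂ = I₁ cos²(-22° − 7°) = 0.5 I₀ · cos²(29°) = 0.3825 I₀.
I₃ = I₂ cos²(8° + 22°) = 0.3825 I₀ · cos²(30°) = 0.2869 I₀.
So 393 W/m² = 0.2869 I₀, giving I₀ = 393/0.2869 = 1370 W/m².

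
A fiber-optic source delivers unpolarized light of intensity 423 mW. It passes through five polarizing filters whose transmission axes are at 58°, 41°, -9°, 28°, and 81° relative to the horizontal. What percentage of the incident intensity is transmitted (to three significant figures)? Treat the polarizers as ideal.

Unpolarized light through the first polarizer → I₁ = 423 mW/2 = 211.5 mW, polarized at 58°.
I₂ = I₁ · cos²(17°) = 211.5 · 0.9145 = 193.4 mW.
I₃ = I₂ · cos²(50°) = 193.4 · 0.4132 = 79.92 mW.
I₄ = I₃ · cos²(37°) = 79.92 · 0.6378 = 50.97 mW.
I₅ = I₄ · cos²(53°) = 50.97 · 0.3622 = 18.46 mW.
That is 4.364% of the incident intensity.

≈ 4.36%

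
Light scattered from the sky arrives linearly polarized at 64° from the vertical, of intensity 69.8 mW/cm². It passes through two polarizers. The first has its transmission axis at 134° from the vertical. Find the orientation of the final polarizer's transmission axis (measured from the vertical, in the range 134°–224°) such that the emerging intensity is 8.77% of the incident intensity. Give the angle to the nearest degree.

θ ≈ 164°

By Malus's law, I₁ = I₀ cos²(134° − 64°) = I₀ cos²(70°) = 0.117 I₀.
Need I₂/I₀ = 0.0877, so cos²(θ − 134°) = 0.0877 / 0.117 = 0.7497.
θ − 134° = arccos(√0.7497) = 30.0°, giving θ ≈ 134 + 30.0 = 164.0°.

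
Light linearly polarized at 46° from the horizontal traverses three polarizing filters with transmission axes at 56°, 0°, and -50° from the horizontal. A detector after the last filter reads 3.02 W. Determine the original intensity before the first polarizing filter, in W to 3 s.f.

I₀ ≈ 24.1 W

I₁ = I₀ cos²(56° − 46°) = I₀ cos²(10°) = 0.9698 I₀.
I₂ = I₁ cos²(0° − 56°) = 0.9698 I₀ · cos²(56°) = 0.3033 I₀.
I₃ = I₂ cos²(-50° − 0°) = 0.3033 I₀ · cos²(50°) = 0.1253 I₀.
So 3.02 W = 0.1253 I₀, giving I₀ = 3.02/0.1253 = 24.1 W.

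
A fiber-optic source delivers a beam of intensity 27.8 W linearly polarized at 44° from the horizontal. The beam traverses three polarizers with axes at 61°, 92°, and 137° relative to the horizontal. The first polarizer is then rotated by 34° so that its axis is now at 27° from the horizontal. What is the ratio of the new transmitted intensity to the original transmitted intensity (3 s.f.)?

Before rotation:
I₁ = I₀ cos²(61° − 44°) = I₀ cos²(17°) = 0.9145 I₀.
I₂ = I₁ cos²(92° − 61°) = 0.9145 I₀ · cos²(31°) = 0.6719 I₀.
I₃ = I₂ cos²(137° − 92°) = 0.6719 I₀ · cos²(45°) = 0.336 I₀.
After rotation:
I₁ = I₀ cos²(27° − 44°) = I₀ cos²(17°) = 0.9145 I₀.
I₂ = I₁ cos²(92° − 27°) = 0.9145 I₀ · cos²(65°) = 0.1633 I₀.
I₃ = I₂ cos²(137° − 92°) = 0.1633 I₀ · cos²(45°) = 0.08167 I₀.
Ratio = 0.08167 / 0.336 = 0.2431.

I_new/I_old ≈ 0.243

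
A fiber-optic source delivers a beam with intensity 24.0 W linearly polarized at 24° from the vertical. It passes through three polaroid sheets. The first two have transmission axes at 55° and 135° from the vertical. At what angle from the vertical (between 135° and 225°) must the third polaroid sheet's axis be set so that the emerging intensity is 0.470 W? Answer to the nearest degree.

θ ≈ 155°

I₁ = I₀ cos²(55° − 24°) = I₀ cos²(31°) = 0.7347 I₀.
I₂ = I₁ cos²(135° − 55°) = 0.7347 I₀ · cos²(80°) = 0.02215 I₀.
Target fraction: 0.470 / 24.0 W = 0.01958 of I₀.
Need I₃/I₀ = 0.01958, so cos²(θ − 135°) = 0.01958 / 0.02215 = 0.8839.
θ − 135° = arccos(√0.8839) = 19.9°, giving θ ≈ 135 + 19.9 = 154.9°.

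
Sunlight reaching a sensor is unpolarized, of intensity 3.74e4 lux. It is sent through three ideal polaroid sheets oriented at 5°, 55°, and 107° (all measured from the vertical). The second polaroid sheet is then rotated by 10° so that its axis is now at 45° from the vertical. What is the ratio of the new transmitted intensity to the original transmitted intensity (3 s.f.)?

I_new/I_old ≈ 0.826

Before rotation:
Unpolarized light through the first polarizer → I₁ = ½ I₀, now polarized at 5°.
I₂ = I₁ cos²(55° − 5°) = 0.5 I₀ · cos²(50°) = 0.2066 I₀.
I₃ = I₂ cos²(107° − 55°) = 0.2066 I₀ · cos²(52°) = 0.0783 I₀.
After rotation:
Unpolarized light through the first polarizer → I₁ = ½ I₀, now polarized at 5°.
I₂ = I₁ cos²(45° − 5°) = 0.5 I₀ · cos²(40°) = 0.2934 I₀.
I₃ = I₂ cos²(107° − 45°) = 0.2934 I₀ · cos²(62°) = 0.06467 I₀.
Ratio = 0.06467 / 0.0783 = 0.8259.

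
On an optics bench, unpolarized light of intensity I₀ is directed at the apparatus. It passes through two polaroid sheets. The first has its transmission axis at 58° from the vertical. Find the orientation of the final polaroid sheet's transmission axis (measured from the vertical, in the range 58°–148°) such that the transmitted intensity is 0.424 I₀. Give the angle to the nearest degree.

θ ≈ 81°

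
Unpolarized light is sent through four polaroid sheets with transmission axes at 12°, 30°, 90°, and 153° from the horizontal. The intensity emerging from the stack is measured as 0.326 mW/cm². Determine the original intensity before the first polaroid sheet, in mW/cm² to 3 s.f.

I₀ ≈ 14.0 mW/cm²

Unpolarized light through the first polarizer → I₁ = ½ I₀, now polarized at 12°.
I₂ = I₁ cos²(30° − 12°) = 0.5 I₀ · cos²(18°) = 0.4523 I₀.
I₃ = I₂ cos²(90° − 30°) = 0.4523 I₀ · cos²(60°) = 0.1131 I₀.
I₄ = I₃ cos²(153° − 90°) = 0.1131 I₀ · cos²(63°) = 0.0233 I₀.
So 0.326 mW/cm² = 0.0233 I₀, giving I₀ = 0.326/0.0233 = 13.99 mW/cm².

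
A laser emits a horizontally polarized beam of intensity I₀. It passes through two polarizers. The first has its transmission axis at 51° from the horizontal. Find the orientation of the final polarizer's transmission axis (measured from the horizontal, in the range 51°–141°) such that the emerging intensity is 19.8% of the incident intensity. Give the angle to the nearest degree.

θ ≈ 96°

By Malus's law, I₁ = I₀ cos²(51° − 0°) = I₀ cos²(51°) = 0.396 I₀.
Need I₂/I₀ = 0.198, so cos²(θ − 51°) = 0.198 / 0.396 = 0.4999.
θ − 51° = arccos(√0.4999) = 45.0°, giving θ ≈ 51 + 45.0 = 96.0°.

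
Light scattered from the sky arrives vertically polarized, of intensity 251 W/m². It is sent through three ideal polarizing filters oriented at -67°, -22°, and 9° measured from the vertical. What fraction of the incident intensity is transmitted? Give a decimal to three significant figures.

I₁ = 251 W/m² · cos²(67°) = 38.32 W/m².
I₂ = I₁ · cos²(45°) = 38.32 · 0.5 = 19.16 W/m².
I₃ = I₂ · cos²(31°) = 19.16 · 0.7347 = 14.08 W/m².
Transmitted fraction = 0.05609.

I/I₀ ≈ 0.0561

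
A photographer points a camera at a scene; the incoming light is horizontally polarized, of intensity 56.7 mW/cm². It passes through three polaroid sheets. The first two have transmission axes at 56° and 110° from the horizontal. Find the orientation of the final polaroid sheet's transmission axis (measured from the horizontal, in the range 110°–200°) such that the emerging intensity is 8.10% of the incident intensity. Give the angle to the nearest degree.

θ ≈ 140°

I₁ = I₀ cos²(56° − 0°) = I₀ cos²(56°) = 0.3127 I₀.
I₂ = I₁ cos²(110° − 56°) = 0.3127 I₀ · cos²(54°) = 0.108 I₀.
Need I₃/I₀ = 0.081, so cos²(θ − 110°) = 0.081 / 0.108 = 0.7498.
θ − 110° = arccos(√0.7498) = 30.0°, giving θ ≈ 110 + 30.0 = 140.0°.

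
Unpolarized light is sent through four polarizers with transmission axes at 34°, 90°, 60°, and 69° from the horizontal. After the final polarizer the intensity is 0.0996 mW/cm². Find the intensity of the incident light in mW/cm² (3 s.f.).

I₀ ≈ 0.871 mW/cm²

Unpolarized light through the first polarizer → I₁ = ½ I₀, now polarized at 34°.
I₂ = I₁ cos²(90° − 34°) = 0.5 I₀ · cos²(56°) = 0.1563 I₀.
I₃ = I₂ cos²(60° − 90°) = 0.1563 I₀ · cos²(30°) = 0.1173 I₀.
I₄ = I₃ cos²(69° − 60°) = 0.1173 I₀ · cos²(9°) = 0.1144 I₀.
So 0.0996 mW/cm² = 0.1144 I₀, giving I₀ = 0.0996/0.1144 = 0.8707 mW/cm².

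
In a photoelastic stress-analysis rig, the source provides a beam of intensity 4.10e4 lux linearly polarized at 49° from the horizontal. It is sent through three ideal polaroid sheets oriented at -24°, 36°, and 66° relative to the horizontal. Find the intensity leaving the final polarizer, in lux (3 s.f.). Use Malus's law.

I ≈ 657 lux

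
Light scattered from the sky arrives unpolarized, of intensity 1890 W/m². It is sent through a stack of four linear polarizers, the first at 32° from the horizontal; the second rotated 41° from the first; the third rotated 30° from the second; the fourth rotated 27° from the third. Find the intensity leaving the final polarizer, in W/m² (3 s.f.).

Unpolarized light through the first polarizer → I₁ = 1890 W/m²/2 = 945 W/m², polarized at 32°.
I₂ = I₁ · cos²(41°) = 945 · 0.5696 = 538.3 W/m².
I₃ = I₂ · cos²(30°) = 538.3 · 0.75 = 403.7 W/m².
I₄ = I₃ · cos²(27°) = 403.7 · 0.7939 = 320.5 W/m².

I ≈ 320 W/m²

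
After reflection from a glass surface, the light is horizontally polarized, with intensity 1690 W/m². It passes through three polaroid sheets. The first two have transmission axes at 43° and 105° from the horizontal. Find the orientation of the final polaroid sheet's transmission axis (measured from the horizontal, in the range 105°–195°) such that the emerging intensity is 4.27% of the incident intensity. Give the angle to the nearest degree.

By Malus's law, I₁ = I₀ cos²(43° − 0°) = I₀ cos²(43°) = 0.5349 I₀.
I₂ = I₁ cos²(105° − 43°) = 0.5349 I₀ · cos²(62°) = 0.1179 I₀.
Need I₃/I₀ = 0.0427, so cos²(θ − 105°) = 0.0427 / 0.1179 = 0.3622.
θ − 105° = arccos(√0.3622) = 53.0°, giving θ ≈ 105 + 53.0 = 158.0°.

θ ≈ 158°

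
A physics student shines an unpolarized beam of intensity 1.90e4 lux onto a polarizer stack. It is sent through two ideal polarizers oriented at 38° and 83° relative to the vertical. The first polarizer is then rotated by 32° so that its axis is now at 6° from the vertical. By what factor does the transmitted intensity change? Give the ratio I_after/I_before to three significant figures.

I_new/I_old ≈ 0.101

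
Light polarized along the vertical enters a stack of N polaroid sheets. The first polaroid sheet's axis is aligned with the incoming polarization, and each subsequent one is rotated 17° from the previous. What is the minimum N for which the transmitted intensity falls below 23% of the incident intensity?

First polarizer is aligned with the polarization: full transmission.
Each further stage multiplies by cos²(17°) = 0.9145.
After N polarizers: T = 0.9145^(N−1). Require T < 0.23 ⇒ N−1 > ln(0.23)/ln(0.9145) = 16.45, so N−1 ≥ 17 and N = 18.
Check: N=18 gives T = 0.2189 < 0.23; N=17 gives T = 0.2394.

N = 18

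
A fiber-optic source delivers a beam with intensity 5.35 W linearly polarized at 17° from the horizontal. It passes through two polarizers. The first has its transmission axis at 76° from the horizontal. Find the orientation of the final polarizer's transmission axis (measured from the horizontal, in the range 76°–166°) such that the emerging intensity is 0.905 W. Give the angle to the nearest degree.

By Malus's law, I₁ = I₀ cos²(76° − 17°) = I₀ cos²(59°) = 0.2653 I₀.
Target fraction: 0.905 / 5.35 W = 0.1692 of I₀.
Need I₂/I₀ = 0.1692, so cos²(θ − 76°) = 0.1692 / 0.2653 = 0.6377.
θ − 76° = arccos(√0.6377) = 37.0°, giving θ ≈ 76 + 37.0 = 113.0°.

θ ≈ 113°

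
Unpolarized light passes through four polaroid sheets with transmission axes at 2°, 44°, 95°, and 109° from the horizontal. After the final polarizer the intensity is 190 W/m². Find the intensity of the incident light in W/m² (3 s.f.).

I₀ ≈ 1850 W/m²

Unpolarized light through the first polarizer → I₁ = ½ I₀, now polarized at 2°.
I₂ = I₁ cos²(44° − 2°) = 0.5 I₀ · cos²(42°) = 0.2761 I₀.
I₃ = I₂ cos²(95° − 44°) = 0.2761 I₀ · cos²(51°) = 0.1094 I₀.
I₄ = I₃ cos²(109° − 95°) = 0.1094 I₀ · cos²(14°) = 0.103 I₀.
So 190 W/m² = 0.103 I₀, giving I₀ = 190/0.103 = 1845 W/m².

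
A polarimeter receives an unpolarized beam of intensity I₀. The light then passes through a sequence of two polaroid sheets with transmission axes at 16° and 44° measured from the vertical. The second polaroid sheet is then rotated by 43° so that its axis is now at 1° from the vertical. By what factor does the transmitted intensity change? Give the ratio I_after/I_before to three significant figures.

Before rotation:
Unpolarized light through the first polarizer → I₁ = ½ I₀, now polarized at 16°.
I₂ = I₁ cos²(44° − 16°) = 0.5 I₀ · cos²(28°) = 0.3898 I₀.
After rotation:
Unpolarized light through the first polarizer → I₁ = ½ I₀, now polarized at 16°.
I₂ = I₁ cos²(1° − 16°) = 0.5 I₀ · cos²(15°) = 0.4665 I₀.
Ratio = 0.4665 / 0.3898 = 1.197.

I_new/I_old ≈ 1.20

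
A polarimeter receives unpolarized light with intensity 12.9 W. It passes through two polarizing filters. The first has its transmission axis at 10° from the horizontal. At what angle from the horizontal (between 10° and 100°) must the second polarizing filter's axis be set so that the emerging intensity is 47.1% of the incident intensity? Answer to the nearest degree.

θ ≈ 24°

Unpolarized light through the first polarizer → I₁ = ½ I₀, now polarized at 10°.
Need I₂/I₀ = 0.471, so cos²(θ − 10°) = 0.471 / 0.5 = 0.942.
θ − 10° = arccos(√0.942) = 13.9°, giving θ ≈ 10 + 13.9 = 23.9°.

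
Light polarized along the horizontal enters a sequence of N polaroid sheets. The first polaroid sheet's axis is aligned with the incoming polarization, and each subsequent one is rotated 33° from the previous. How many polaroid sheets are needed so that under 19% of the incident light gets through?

N = 6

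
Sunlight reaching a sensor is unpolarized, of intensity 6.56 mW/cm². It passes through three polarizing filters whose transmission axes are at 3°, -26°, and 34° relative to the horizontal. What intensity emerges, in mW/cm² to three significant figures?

Unpolarized light through the first polarizer → I₁ = 6.56 mW/cm²/2 = 3.28 mW/cm², polarized at 3°.
I₂ = I₁ · cos²(29°) = 3.28 · 0.765 = 2.509 mW/cm².
I₃ = I₂ · cos²(60°) = 2.509 · 0.25 = 0.6273 mW/cm².

I ≈ 0.627 mW/cm²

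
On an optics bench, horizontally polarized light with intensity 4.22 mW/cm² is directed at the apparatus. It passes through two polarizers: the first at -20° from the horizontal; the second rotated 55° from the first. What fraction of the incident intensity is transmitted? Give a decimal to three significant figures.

I/I₀ ≈ 0.291

I₁ = 4.22 mW/cm² · cos²(20°) = 3.726 mW/cm².
I₂ = I₁ · cos²(55°) = 3.726 · 0.329 = 1.226 mW/cm².
Transmitted fraction = 0.2905.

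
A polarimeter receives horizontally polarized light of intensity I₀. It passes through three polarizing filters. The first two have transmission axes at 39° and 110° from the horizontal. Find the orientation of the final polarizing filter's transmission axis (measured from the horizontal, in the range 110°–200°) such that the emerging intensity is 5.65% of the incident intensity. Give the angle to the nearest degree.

By Malus's law, I₁ = I₀ cos²(39° − 0°) = I₀ cos²(39°) = 0.604 I₀.
I₂ = I₁ cos²(110° − 39°) = 0.604 I₀ · cos²(71°) = 0.06402 I₀.
Need I₃/I₀ = 0.0565, so cos²(θ − 110°) = 0.0565 / 0.06402 = 0.8826.
θ − 110° = arccos(√0.8826) = 20.0°, giving θ ≈ 110 + 20.0 = 130.0°.

θ ≈ 130°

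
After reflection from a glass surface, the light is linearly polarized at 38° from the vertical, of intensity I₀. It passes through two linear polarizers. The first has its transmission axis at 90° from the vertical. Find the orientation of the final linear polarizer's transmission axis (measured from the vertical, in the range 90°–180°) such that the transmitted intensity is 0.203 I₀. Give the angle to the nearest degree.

θ ≈ 133°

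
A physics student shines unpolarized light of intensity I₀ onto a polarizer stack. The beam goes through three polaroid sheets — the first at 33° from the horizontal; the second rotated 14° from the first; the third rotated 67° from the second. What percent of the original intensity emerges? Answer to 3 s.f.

≈ 7.19%

Unpolarized light through the first polarizer → I₁ = ½ I₀, now polarized at 33°.
I₂ = I₁ cos²(14°) = 0.5 · 0.9415 I₀ = 0.4707 I₀.
I₃ = I₂ cos²(67°) = 0.4707 · 0.1527 I₀ = 0.07187 I₀.
That is 7.187% of the incident intensity.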